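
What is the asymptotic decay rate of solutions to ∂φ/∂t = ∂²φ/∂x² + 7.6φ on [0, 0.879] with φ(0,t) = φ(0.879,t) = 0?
Eigenvalues: λₙ = n²π²/0.879² - 7.6.
First three modes:
  n=1: λ₁ = π²/0.879² - 7.6 ≈ 5.174
  n=2: λ₂ = 4π²/0.879² - 7.6 ≈ 43.495
  n=3: λ₃ = 9π²/0.879² - 7.6 ≈ 107.365
Since π²/0.879² ≈ 12.774 > 7.6, all λₙ > 0.
The n=1 mode decays slowest → dominates as t → ∞.
Asymptotic: φ ~ c₁ sin(πx/0.879) e^{-λ₁t} with decay rate λ₁ ≈ 5.174.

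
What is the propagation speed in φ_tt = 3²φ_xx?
Speed = 3. Information travels along characteristics x = x₀ ± 3t.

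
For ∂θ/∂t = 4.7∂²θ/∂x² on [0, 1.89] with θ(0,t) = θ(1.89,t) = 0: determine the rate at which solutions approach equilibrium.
Eigenvalues: λₙ = 4.7n²π²/1.89².
First three modes:
  n=1: λ₁ = 4.7π²/1.89² ≈ 12.986
  n=2: λ₂ = 18.8π²/1.89² ≈ 51.944 (4× faster decay)
  n=3: λ₃ = 42.3π²/1.89² ≈ 116.874 (9× faster decay)
As t → ∞, higher modes decay exponentially faster. The n=1 mode dominates: θ ~ c₁ sin(πx/1.89) e^{-λ₁t}.
Decay rate: λ₁ = 4.7π²/1.89² ≈ 12.986.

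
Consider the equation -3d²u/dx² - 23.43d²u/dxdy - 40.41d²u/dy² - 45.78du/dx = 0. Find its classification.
Hyperbolic. (A = -3, B = -23.43, C = -40.41 gives B² - 4AC = 64.0449.)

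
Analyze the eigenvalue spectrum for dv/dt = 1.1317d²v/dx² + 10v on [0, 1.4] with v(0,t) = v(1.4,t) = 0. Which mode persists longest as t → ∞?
Eigenvalues: λₙ = 1.1317n²π²/1.4² - 10.
First three modes:
  n=1: λ₁ = 1.1317π²/1.4² - 10 ≈ -4.301
  n=2: λ₂ = 4.5268π²/1.4² - 10 ≈ 12.795
  n=3: λ₃ = 10.1853π²/1.4² - 10 ≈ 41.288
Since 1.1317π²/1.4² ≈ 5.699 < 10, λ₁ < 0.
The n=1 mode grows fastest (−λₙ is largest for n=1) → dominates.
Asymptotic: v ~ c₁ sin(πx/1.4) e^{4.301t} (exponential growth at rate −λ₁ ≈ 4.301).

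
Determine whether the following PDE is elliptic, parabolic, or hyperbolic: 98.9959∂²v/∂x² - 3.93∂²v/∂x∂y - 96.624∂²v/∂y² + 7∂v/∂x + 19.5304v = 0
Coefficients: A = 98.9959, B = -3.93, C = -96.624. B² - 4AC = 38276.9642664, which is positive, so the equation is hyperbolic.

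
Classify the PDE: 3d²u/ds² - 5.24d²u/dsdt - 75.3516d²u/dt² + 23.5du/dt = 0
A = 3, B = -5.24, C = -75.3516. Discriminant B² - 4AC = 931.6768. Since 931.6768 > 0, hyperbolic.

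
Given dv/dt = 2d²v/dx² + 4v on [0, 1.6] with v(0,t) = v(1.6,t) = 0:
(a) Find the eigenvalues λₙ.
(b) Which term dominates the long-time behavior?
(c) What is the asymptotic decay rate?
Eigenvalues: λₙ = 2n²π²/1.6² - 4.
First three modes:
  n=1: λ₁ = 2π²/1.6² - 4 ≈ 3.711
  n=2: λ₂ = 8π²/1.6² - 4 ≈ 26.843
  n=3: λ₃ = 18π²/1.6² - 4 ≈ 65.396
Since 2π²/1.6² ≈ 7.711 > 4, all λₙ > 0.
The n=1 mode decays slowest → dominates as t → ∞.
Asymptotic: v ~ c₁ sin(πx/1.6) e^{-λ₁t} with decay rate λ₁ ≈ 3.711.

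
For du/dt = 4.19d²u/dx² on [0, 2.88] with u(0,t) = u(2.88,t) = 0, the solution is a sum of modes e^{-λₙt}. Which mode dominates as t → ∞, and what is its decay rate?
Eigenvalues: λₙ = 4.19n²π²/2.88².
First three modes:
  n=1: λ₁ = 4.19π²/2.88² ≈ 4.986
  n=2: λ₂ = 16.76π²/2.88² ≈ 19.943 (4× faster decay)
  n=3: λ₃ = 37.71π²/2.88² ≈ 44.872 (9× faster decay)
As t → ∞, higher modes decay exponentially faster. The n=1 mode dominates: u ~ c₁ sin(πx/2.88) e^{-λ₁t}.
Decay rate: λ₁ = 4.19π²/2.88² ≈ 4.986.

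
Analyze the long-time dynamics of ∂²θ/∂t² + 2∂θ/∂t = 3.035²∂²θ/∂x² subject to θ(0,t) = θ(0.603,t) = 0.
Long-time behavior: θ → 0. Damping (γ=2) dissipates energy; oscillations decay exponentially.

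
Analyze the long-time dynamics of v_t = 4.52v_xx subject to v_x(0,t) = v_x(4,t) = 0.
Long-time behavior: v → constant (steady state). Heat is conserved (no flux at boundaries); solution approaches the spatial average.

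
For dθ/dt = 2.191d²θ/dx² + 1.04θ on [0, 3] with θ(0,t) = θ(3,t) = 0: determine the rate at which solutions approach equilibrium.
Eigenvalues: λₙ = 2.191n²π²/3² - 1.04.
First three modes:
  n=1: λ₁ = 2.191π²/3² - 1.04 ≈ 1.363
  n=2: λ₂ = 8.764π²/3² - 1.04 ≈ 8.571
  n=3: λ₃ = 19.719π²/3² - 1.04 ≈ 20.584
Since 2.191π²/3² ≈ 2.403 > 1.04, all λₙ > 0.
The n=1 mode decays slowest → dominates as t → ∞.
Asymptotic: θ ~ c₁ sin(πx/3) e^{-λ₁t} with decay rate λ₁ ≈ 1.363.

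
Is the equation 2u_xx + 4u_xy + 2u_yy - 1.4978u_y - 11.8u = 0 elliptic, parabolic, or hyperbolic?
Computing B² - 4AC with A = 2, B = 4, C = 2: discriminant = 0 (zero). Answer: parabolic.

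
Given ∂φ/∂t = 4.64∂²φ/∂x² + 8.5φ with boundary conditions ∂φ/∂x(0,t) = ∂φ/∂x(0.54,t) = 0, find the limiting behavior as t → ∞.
φ grows unboundedly. With Neumann BCs the constant mode has diffusion eigenvalue 0, so any r > 0 makes it grow like e^(8.5t); solution grows exponentially.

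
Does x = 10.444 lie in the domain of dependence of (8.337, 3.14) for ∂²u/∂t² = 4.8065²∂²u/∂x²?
Yes. The domain of dependence is [-6.75541, 23.42941], and 10.444 ∈ [-6.75541, 23.42941].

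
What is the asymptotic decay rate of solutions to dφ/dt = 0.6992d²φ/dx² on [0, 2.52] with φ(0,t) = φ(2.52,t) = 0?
Eigenvalues: λₙ = 0.6992n²π²/2.52².
First three modes:
  n=1: λ₁ = 0.6992π²/2.52² ≈ 1.087
  n=2: λ₂ = 2.7968π²/2.52² ≈ 4.347 (4× faster decay)
  n=3: λ₃ = 6.2928π²/2.52² ≈ 9.78 (9× faster decay)
As t → ∞, higher modes decay exponentially faster. The n=1 mode dominates: φ ~ c₁ sin(πx/2.52) e^{-λ₁t}.
Decay rate: λ₁ = 0.6992π²/2.52² ≈ 1.087.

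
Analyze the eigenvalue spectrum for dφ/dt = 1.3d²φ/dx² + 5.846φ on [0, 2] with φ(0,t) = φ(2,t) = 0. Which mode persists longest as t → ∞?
Eigenvalues: λₙ = 1.3n²π²/2² - 5.846.
First three modes:
  n=1: λ₁ = 1.3π²/2² - 5.846 ≈ -2.638
  n=2: λ₂ = 5.2π²/2² - 5.846 ≈ 6.984
  n=3: λ₃ = 11.7π²/2² - 5.846 ≈ 23.023
Since 1.3π²/2² ≈ 3.208 < 5.846, λ₁ < 0.
The n=1 mode grows fastest (−λₙ is largest for n=1) → dominates.
Asymptotic: φ ~ c₁ sin(πx/2) e^{2.638t} (exponential growth at rate −λ₁ ≈ 2.638).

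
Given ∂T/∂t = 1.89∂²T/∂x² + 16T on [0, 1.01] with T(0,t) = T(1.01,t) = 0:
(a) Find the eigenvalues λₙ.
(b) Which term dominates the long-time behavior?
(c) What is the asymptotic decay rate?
Eigenvalues: λₙ = 1.89n²π²/1.01² - 16.
First three modes:
  n=1: λ₁ = 1.89π²/1.01² - 16 ≈ 2.286
  n=2: λ₂ = 7.56π²/1.01² - 16 ≈ 57.144
  n=3: λ₃ = 17.01π²/1.01² - 16 ≈ 148.574
Since 1.89π²/1.01² ≈ 18.286 > 16, all λₙ > 0.
The n=1 mode decays slowest → dominates as t → ∞.
Asymptotic: T ~ c₁ sin(πx/1.01) e^{-λ₁t} with decay rate λ₁ ≈ 2.286.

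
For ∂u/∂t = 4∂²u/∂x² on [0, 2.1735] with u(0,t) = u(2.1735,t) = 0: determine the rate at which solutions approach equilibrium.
Eigenvalues: λₙ = 4n²π²/2.1735².
First three modes:
  n=1: λ₁ = 4π²/2.1735² ≈ 8.357
  n=2: λ₂ = 16π²/2.1735² ≈ 33.427 (4× faster decay)
  n=3: λ₃ = 36π²/2.1735² ≈ 75.211 (9× faster decay)
As t → ∞, higher modes decay exponentially faster. The n=1 mode dominates: u ~ c₁ sin(πx/2.1735) e^{-λ₁t}.
Decay rate: λ₁ = 4π²/2.1735² ≈ 8.357.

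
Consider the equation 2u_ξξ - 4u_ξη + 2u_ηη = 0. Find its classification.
Parabolic. (A = 2, B = -4, C = 2 gives B² - 4AC = 0.)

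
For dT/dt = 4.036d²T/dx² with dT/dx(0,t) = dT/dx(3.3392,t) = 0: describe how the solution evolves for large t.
T → constant (steady state). Heat is conserved (no flux at boundaries); solution approaches the spatial average.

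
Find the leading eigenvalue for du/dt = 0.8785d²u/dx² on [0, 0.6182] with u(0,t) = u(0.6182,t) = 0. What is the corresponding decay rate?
Eigenvalues: λₙ = 0.8785n²π²/0.6182².
First three modes:
  n=1: λ₁ = 0.8785π²/0.6182² ≈ 22.687
  n=2: λ₂ = 3.514π²/0.6182² ≈ 90.749 (4× faster decay)
  n=3: λ₃ = 7.9065π²/0.6182² ≈ 204.186 (9× faster decay)
As t → ∞, higher modes decay exponentially faster. The n=1 mode dominates: u ~ c₁ sin(πx/0.6182) e^{-λ₁t}.
Decay rate: λ₁ = 0.8785π²/0.6182² ≈ 22.687.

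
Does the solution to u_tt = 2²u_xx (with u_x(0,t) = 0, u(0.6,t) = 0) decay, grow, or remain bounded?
u oscillates (no decay). Energy is conserved; the solution oscillates indefinitely as standing waves.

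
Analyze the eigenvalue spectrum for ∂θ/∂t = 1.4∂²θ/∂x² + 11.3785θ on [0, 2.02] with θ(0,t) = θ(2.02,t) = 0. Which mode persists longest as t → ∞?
Eigenvalues: λₙ = 1.4n²π²/2.02² - 11.3785.
First three modes:
  n=1: λ₁ = 1.4π²/2.02² - 11.3785 ≈ -7.992
  n=2: λ₂ = 5.6π²/2.02² - 11.3785 ≈ 2.167
  n=3: λ₃ = 12.6π²/2.02² - 11.3785 ≈ 19.098
Since 1.4π²/2.02² ≈ 3.386 < 11.3785, λ₁ < 0.
The n=1 mode grows fastest (−λₙ is largest for n=1) → dominates.
Asymptotic: θ ~ c₁ sin(πx/2.02) e^{7.992t} (exponential growth at rate −λ₁ ≈ 7.992).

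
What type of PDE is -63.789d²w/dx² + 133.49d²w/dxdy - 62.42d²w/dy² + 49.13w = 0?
With A = -63.789, B = 133.49, C = -62.42, the discriminant is 1892.74258. This is a hyperbolic PDE.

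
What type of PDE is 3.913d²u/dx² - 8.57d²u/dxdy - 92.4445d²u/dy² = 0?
With A = 3.913, B = -8.57, C = -92.4445, the discriminant is 1520.386214. This is a hyperbolic PDE.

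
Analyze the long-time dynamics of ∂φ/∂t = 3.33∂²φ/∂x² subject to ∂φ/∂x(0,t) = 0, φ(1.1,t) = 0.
Long-time behavior: φ → 0. Heat escapes through the Dirichlet boundary.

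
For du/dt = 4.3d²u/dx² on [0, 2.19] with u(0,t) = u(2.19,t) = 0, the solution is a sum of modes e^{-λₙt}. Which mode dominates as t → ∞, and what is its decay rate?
Eigenvalues: λₙ = 4.3n²π²/2.19².
First three modes:
  n=1: λ₁ = 4.3π²/2.19² ≈ 8.849
  n=2: λ₂ = 17.2π²/2.19² ≈ 35.395 (4× faster decay)
  n=3: λ₃ = 38.7π²/2.19² ≈ 79.638 (9× faster decay)
As t → ∞, higher modes decay exponentially faster. The n=1 mode dominates: u ~ c₁ sin(πx/2.19) e^{-λ₁t}.
Decay rate: λ₁ = 4.3π²/2.19² ≈ 8.849.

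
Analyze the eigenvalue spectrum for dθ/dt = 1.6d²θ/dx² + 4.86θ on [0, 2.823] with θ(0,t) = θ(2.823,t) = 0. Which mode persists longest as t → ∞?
Eigenvalues: λₙ = 1.6n²π²/2.823² - 4.86.
First three modes:
  n=1: λ₁ = 1.6π²/2.823² - 4.86 ≈ -2.878
  n=2: λ₂ = 6.4π²/2.823² - 4.86 ≈ 3.066
  n=3: λ₃ = 14.4π²/2.823² - 4.86 ≈ 12.974
Since 1.6π²/2.823² ≈ 1.982 < 4.86, λ₁ < 0.
The n=1 mode grows fastest (−λₙ is largest for n=1) → dominates.
Asymptotic: θ ~ c₁ sin(πx/2.823) e^{2.878t} (exponential growth at rate −λ₁ ≈ 2.878).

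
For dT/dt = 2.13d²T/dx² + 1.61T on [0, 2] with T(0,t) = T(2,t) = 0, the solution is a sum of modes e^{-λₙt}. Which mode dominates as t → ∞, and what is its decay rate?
Eigenvalues: λₙ = 2.13n²π²/2² - 1.61.
First three modes:
  n=1: λ₁ = 2.13π²/2² - 1.61 ≈ 3.646
  n=2: λ₂ = 8.52π²/2² - 1.61 ≈ 19.412
  n=3: λ₃ = 19.17π²/2² - 1.61 ≈ 45.69
Since 2.13π²/2² ≈ 5.256 > 1.61, all λₙ > 0.
The n=1 mode decays slowest → dominates as t → ∞.
Asymptotic: T ~ c₁ sin(πx/2) e^{-λ₁t} with decay rate λ₁ ≈ 3.646.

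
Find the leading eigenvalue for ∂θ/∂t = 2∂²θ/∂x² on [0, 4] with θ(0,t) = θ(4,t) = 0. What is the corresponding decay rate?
Eigenvalues: λₙ = 2n²π²/4².
First three modes:
  n=1: λ₁ = 2π²/4² ≈ 1.234
  n=2: λ₂ = 8π²/4² ≈ 4.935 (4× faster decay)
  n=3: λ₃ = 18π²/4² ≈ 11.103 (9× faster decay)
As t → ∞, higher modes decay exponentially faster. The n=1 mode dominates: θ ~ c₁ sin(πx/4) e^{-λ₁t}.
Decay rate: λ₁ = 2π²/4² ≈ 1.234.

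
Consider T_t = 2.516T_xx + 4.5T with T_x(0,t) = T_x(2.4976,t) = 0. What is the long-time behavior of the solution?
As t → ∞, T grows unboundedly. With Neumann BCs the constant mode has diffusion eigenvalue 0, so any r > 0 makes it grow like e^(4.5t); solution grows exponentially.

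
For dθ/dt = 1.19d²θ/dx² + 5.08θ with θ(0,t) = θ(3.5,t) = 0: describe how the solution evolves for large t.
θ grows unboundedly. Reaction dominates diffusion (r=5.08 > κπ²/L²≈0.96); solution grows exponentially.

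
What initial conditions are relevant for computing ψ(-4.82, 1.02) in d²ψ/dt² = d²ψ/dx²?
Domain of dependence: [-5.84, -3.8]. Signals travel at speed 1, so data within |x - -4.82| ≤ 1·1.02 = 1.02 can reach the point.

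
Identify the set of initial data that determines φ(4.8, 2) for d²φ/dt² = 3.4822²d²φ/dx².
Domain of dependence: [-2.1644, 11.7644]. Signals travel at speed 3.4822, so data within |x - 4.8| ≤ 3.4822·2 = 6.9644 can reach the point.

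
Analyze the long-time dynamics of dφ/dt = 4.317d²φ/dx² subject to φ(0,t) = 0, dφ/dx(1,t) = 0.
Long-time behavior: φ → 0. Heat escapes through the Dirichlet boundary.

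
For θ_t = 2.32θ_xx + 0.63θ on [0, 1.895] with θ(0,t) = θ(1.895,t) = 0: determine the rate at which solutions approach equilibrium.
Eigenvalues: λₙ = 2.32n²π²/1.895² - 0.63.
First three modes:
  n=1: λ₁ = 2.32π²/1.895² - 0.63 ≈ 5.746
  n=2: λ₂ = 9.28π²/1.895² - 0.63 ≈ 24.875
  n=3: λ₃ = 20.88π²/1.895² - 0.63 ≈ 56.757
Since 2.32π²/1.895² ≈ 6.376 > 0.63, all λₙ > 0.
The n=1 mode decays slowest → dominates as t → ∞.
Asymptotic: θ ~ c₁ sin(πx/1.895) e^{-λ₁t} with decay rate λ₁ ≈ 5.746.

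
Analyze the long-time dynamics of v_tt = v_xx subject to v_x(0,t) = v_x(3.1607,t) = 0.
Long-time behavior: v oscillates about a mean that drifts linearly in t (generically unbounded; no decay). There is no damping, so the nonconstant modes persist as standing waves (energy conserved, no decay). But with Neumann conditions at both ends the constant mode has eigenvalue 0: the spatial mean M(t) of v satisfies M'' = 0, so M(t) = M(0) + M'(0)·t. Unless the initial velocity has zero mean (∫v_t(x,0)dx = 0), the solution grows linearly in t (unbounded, though not exponentially); if it does have zero mean, the solution stays bounded and simply oscillates.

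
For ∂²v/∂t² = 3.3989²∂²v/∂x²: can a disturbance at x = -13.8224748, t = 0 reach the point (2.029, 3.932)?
No. The domain of dependence is [-11.3354748, 15.3934748], and -13.8224748 is outside this interval.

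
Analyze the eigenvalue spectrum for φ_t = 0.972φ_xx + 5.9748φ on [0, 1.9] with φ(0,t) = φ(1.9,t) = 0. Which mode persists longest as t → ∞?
Eigenvalues: λₙ = 0.972n²π²/1.9² - 5.9748.
First three modes:
  n=1: λ₁ = 0.972π²/1.9² - 5.9748 ≈ -3.317
  n=2: λ₂ = 3.888π²/1.9² - 5.9748 ≈ 4.655
  n=3: λ₃ = 8.748π²/1.9² - 5.9748 ≈ 17.942
Since 0.972π²/1.9² ≈ 2.657 < 5.9748, λ₁ < 0.
The n=1 mode grows fastest (−λₙ is largest for n=1) → dominates.
Asymptotic: φ ~ c₁ sin(πx/1.9) e^{3.317t} (exponential growth at rate −λ₁ ≈ 3.317).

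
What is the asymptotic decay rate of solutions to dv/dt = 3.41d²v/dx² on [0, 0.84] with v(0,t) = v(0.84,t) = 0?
Eigenvalues: λₙ = 3.41n²π²/0.84².
First three modes:
  n=1: λ₁ = 3.41π²/0.84² ≈ 47.697
  n=2: λ₂ = 13.64π²/0.84² ≈ 190.79 (4× faster decay)
  n=3: λ₃ = 30.69π²/0.84² ≈ 429.277 (9× faster decay)
As t → ∞, higher modes decay exponentially faster. The n=1 mode dominates: v ~ c₁ sin(πx/0.84) e^{-λ₁t}.
Decay rate: λ₁ = 3.41π²/0.84² ≈ 47.697.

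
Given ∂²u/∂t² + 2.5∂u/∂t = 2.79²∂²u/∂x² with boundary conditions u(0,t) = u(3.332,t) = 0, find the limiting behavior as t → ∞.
u → 0. Damping (γ=2.5) dissipates energy; oscillations decay exponentially.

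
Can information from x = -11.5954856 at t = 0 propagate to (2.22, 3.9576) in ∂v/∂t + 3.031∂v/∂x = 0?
No. Only data at x = -9.7754856 affects (2.22, 3.9576). Advection has one-way propagation along characteristics.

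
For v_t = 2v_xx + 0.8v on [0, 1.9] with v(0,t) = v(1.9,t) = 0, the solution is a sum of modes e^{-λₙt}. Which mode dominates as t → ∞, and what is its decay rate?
Eigenvalues: λₙ = 2n²π²/1.9² - 0.8.
First three modes:
  n=1: λ₁ = 2π²/1.9² - 0.8 ≈ 4.668
  n=2: λ₂ = 8π²/1.9² - 0.8 ≈ 21.072
  n=3: λ₃ = 18π²/1.9² - 0.8 ≈ 48.411
Since 2π²/1.9² ≈ 5.468 > 0.8, all λₙ > 0.
The n=1 mode decays slowest → dominates as t → ∞.
Asymptotic: v ~ c₁ sin(πx/1.9) e^{-λ₁t} with decay rate λ₁ ≈ 4.668.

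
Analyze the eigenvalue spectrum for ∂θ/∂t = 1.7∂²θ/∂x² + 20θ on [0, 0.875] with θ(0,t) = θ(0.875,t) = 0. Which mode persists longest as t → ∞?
Eigenvalues: λₙ = 1.7n²π²/0.875² - 20.
First three modes:
  n=1: λ₁ = 1.7π²/0.875² - 20 ≈ 1.915
  n=2: λ₂ = 6.8π²/0.875² - 20 ≈ 67.658
  n=3: λ₃ = 15.3π²/0.875² - 20 ≈ 177.231
Since 1.7π²/0.875² ≈ 21.915 > 20, all λₙ > 0.
The n=1 mode decays slowest → dominates as t → ∞.
Asymptotic: θ ~ c₁ sin(πx/0.875) e^{-λ₁t} with decay rate λ₁ ≈ 1.915.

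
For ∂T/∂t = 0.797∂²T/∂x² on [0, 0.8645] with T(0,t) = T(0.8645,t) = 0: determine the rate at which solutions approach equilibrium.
Eigenvalues: λₙ = 0.797n²π²/0.8645².
First three modes:
  n=1: λ₁ = 0.797π²/0.8645² ≈ 10.525
  n=2: λ₂ = 3.188π²/0.8645² ≈ 42.101 (4× faster decay)
  n=3: λ₃ = 7.173π²/0.8645² ≈ 94.726 (9× faster decay)
As t → ∞, higher modes decay exponentially faster. The n=1 mode dominates: T ~ c₁ sin(πx/0.8645) e^{-λ₁t}.
Decay rate: λ₁ = 0.797π²/0.8645² ≈ 10.525.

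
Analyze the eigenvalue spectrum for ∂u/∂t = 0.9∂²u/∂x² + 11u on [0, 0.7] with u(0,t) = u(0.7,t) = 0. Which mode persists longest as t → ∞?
Eigenvalues: λₙ = 0.9n²π²/0.7² - 11.
First three modes:
  n=1: λ₁ = 0.9π²/0.7² - 11 ≈ 7.128
  n=2: λ₂ = 3.6π²/0.7² - 11 ≈ 61.511
  n=3: λ₃ = 8.1π²/0.7² - 11 ≈ 152.151
Since 0.9π²/0.7² ≈ 18.128 > 11, all λₙ > 0.
The n=1 mode decays slowest → dominates as t → ∞.
Asymptotic: u ~ c₁ sin(πx/0.7) e^{-λ₁t} with decay rate λ₁ ≈ 7.128.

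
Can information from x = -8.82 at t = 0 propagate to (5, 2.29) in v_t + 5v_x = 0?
No. Only data at x = -6.45 affects (5, 2.29). Advection has one-way propagation along characteristics.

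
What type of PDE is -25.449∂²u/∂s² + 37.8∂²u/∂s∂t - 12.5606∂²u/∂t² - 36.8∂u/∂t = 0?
With A = -25.449, B = 37.8, C = -12.5606, the discriminant is 150.2211624. This is a hyperbolic PDE.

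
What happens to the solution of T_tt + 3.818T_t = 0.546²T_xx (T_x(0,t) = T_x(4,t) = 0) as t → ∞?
T → constant (steady state). Damping (γ=3.818) dissipates the nonconstant modes; with Neumann BCs the spatial average obeys M''+γM'=0 and tends to a finite limit.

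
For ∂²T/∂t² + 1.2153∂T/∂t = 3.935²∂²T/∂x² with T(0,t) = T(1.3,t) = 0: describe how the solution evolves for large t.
T → 0. Damping (γ=1.2153) dissipates energy; oscillations decay exponentially.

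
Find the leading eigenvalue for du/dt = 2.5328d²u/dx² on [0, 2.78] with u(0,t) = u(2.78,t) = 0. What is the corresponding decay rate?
Eigenvalues: λₙ = 2.5328n²π²/2.78².
First three modes:
  n=1: λ₁ = 2.5328π²/2.78² ≈ 3.235
  n=2: λ₂ = 10.1312π²/2.78² ≈ 12.938 (4× faster decay)
  n=3: λ₃ = 22.7952π²/2.78² ≈ 29.111 (9× faster decay)
As t → ∞, higher modes decay exponentially faster. The n=1 mode dominates: u ~ c₁ sin(πx/2.78) e^{-λ₁t}.
Decay rate: λ₁ = 2.5328π²/2.78² ≈ 3.235.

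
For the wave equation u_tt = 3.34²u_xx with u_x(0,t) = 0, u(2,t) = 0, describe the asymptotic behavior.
u oscillates (no decay). Energy is conserved; the solution oscillates indefinitely as standing waves.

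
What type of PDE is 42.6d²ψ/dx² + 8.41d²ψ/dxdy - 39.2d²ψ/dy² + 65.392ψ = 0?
With A = 42.6, B = 8.41, C = -39.2, the discriminant is 6750.4081. This is a hyperbolic PDE.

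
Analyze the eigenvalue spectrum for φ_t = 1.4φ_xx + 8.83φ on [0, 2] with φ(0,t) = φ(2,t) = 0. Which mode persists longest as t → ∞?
Eigenvalues: λₙ = 1.4n²π²/2² - 8.83.
First three modes:
  n=1: λ₁ = 1.4π²/2² - 8.83 ≈ -5.376
  n=2: λ₂ = 5.6π²/2² - 8.83 ≈ 4.987
  n=3: λ₃ = 12.6π²/2² - 8.83 ≈ 22.259
Since 1.4π²/2² ≈ 3.454 < 8.83, λ₁ < 0.
The n=1 mode grows fastest (−λₙ is largest for n=1) → dominates.
Asymptotic: φ ~ c₁ sin(πx/2) e^{5.376t} (exponential growth at rate −λ₁ ≈ 5.376).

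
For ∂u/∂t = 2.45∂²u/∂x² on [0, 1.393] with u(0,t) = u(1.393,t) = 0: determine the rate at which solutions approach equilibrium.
Eigenvalues: λₙ = 2.45n²π²/1.393².
First three modes:
  n=1: λ₁ = 2.45π²/1.393² ≈ 12.461
  n=2: λ₂ = 9.8π²/1.393² ≈ 49.845 (4× faster decay)
  n=3: λ₃ = 22.05π²/1.393² ≈ 112.152 (9× faster decay)
As t → ∞, higher modes decay exponentially faster. The n=1 mode dominates: u ~ c₁ sin(πx/1.393) e^{-λ₁t}.
Decay rate: λ₁ = 2.45π²/1.393² ≈ 12.461.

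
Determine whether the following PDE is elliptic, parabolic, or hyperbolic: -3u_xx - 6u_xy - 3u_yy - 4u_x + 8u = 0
Coefficients: A = -3, B = -6, C = -3. B² - 4AC = 0, which is zero, so the equation is parabolic.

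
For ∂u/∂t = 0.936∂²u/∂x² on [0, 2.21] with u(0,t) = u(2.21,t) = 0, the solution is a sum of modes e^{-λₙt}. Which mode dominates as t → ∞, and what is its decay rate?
Eigenvalues: λₙ = 0.936n²π²/2.21².
First three modes:
  n=1: λ₁ = 0.936π²/2.21² ≈ 1.891
  n=2: λ₂ = 3.744π²/2.21² ≈ 7.566 (4× faster decay)
  n=3: λ₃ = 8.424π²/2.21² ≈ 17.023 (9× faster decay)
As t → ∞, higher modes decay exponentially faster. The n=1 mode dominates: u ~ c₁ sin(πx/2.21) e^{-λ₁t}.
Decay rate: λ₁ = 0.936π²/2.21² ≈ 1.891.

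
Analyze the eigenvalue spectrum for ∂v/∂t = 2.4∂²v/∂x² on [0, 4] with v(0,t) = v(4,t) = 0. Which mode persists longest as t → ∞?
Eigenvalues: λₙ = 2.4n²π²/4².
First three modes:
  n=1: λ₁ = 2.4π²/4² ≈ 1.48
  n=2: λ₂ = 9.6π²/4² ≈ 5.922 (4× faster decay)
  n=3: λ₃ = 21.6π²/4² ≈ 13.324 (9× faster decay)
As t → ∞, higher modes decay exponentially faster. The n=1 mode dominates: v ~ c₁ sin(πx/4) e^{-λ₁t}.
Decay rate: λ₁ = 2.4π²/4² ≈ 1.48.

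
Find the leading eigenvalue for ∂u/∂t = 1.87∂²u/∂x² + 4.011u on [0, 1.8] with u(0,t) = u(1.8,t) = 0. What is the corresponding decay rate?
Eigenvalues: λₙ = 1.87n²π²/1.8² - 4.011.
First three modes:
  n=1: λ₁ = 1.87π²/1.8² - 4.011 ≈ 1.685
  n=2: λ₂ = 7.48π²/1.8² - 4.011 ≈ 18.774
  n=3: λ₃ = 16.83π²/1.8² - 4.011 ≈ 47.256
Since 1.87π²/1.8² ≈ 5.696 > 4.011, all λₙ > 0.
The n=1 mode decays slowest → dominates as t → ∞.
Asymptotic: u ~ c₁ sin(πx/1.8) e^{-λ₁t} with decay rate λ₁ ≈ 1.685.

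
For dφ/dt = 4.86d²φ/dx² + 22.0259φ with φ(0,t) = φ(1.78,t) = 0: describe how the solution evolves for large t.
φ grows unboundedly. Reaction dominates diffusion (r=22.0259 > κπ²/L²≈15.14); solution grows exponentially.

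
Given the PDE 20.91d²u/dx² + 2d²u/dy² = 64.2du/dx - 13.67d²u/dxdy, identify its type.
Rewriting in standard form: 20.91d²u/dx² + 13.67d²u/dxdy + 2d²u/dy² - 64.2du/dx = 0. The second-order coefficients are A = 20.91, B = 13.67, C = 2. Since B² - 4AC = 19.5889 > 0, this is a hyperbolic PDE.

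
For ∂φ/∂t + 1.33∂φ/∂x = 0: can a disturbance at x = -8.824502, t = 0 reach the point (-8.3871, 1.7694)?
No. Only data at x = -10.740402 affects (-8.3871, 1.7694). Advection has one-way propagation along characteristics.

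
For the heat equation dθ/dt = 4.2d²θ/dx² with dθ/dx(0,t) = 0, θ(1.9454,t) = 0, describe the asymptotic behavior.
θ → 0. Heat escapes through the Dirichlet boundary.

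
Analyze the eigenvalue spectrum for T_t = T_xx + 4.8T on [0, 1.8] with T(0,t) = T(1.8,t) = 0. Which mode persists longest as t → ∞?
Eigenvalues: λₙ = n²π²/1.8² - 4.8.
First three modes:
  n=1: λ₁ = π²/1.8² - 4.8 ≈ -1.754
  n=2: λ₂ = 4π²/1.8² - 4.8 ≈ 7.385
  n=3: λ₃ = 9π²/1.8² - 4.8 ≈ 22.616
Since π²/1.8² ≈ 3.046 < 4.8, λ₁ < 0.
The n=1 mode grows fastest (−λₙ is largest for n=1) → dominates.
Asymptotic: T ~ c₁ sin(πx/1.8) e^{1.754t} (exponential growth at rate −λ₁ ≈ 1.754).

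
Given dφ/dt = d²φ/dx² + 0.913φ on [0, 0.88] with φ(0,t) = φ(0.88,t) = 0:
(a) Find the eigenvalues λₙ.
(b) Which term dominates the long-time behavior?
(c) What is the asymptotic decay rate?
Eigenvalues: λₙ = n²π²/0.88² - 0.913.
First three modes:
  n=1: λ₁ = π²/0.88² - 0.913 ≈ 11.832
  n=2: λ₂ = 4π²/0.88² - 0.913 ≈ 50.066
  n=3: λ₃ = 9π²/0.88² - 0.913 ≈ 113.791
Since π²/0.88² ≈ 12.745 > 0.913, all λₙ > 0.
The n=1 mode decays slowest → dominates as t → ∞.
Asymptotic: φ ~ c₁ sin(πx/0.88) e^{-λ₁t} with decay rate λ₁ ≈ 11.832.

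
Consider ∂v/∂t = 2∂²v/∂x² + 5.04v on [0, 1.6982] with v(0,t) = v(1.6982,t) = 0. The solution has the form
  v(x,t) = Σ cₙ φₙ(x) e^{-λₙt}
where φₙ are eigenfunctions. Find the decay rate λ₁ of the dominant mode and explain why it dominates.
Eigenvalues: λₙ = 2n²π²/1.6982² - 5.04.
First three modes:
  n=1: λ₁ = 2π²/1.6982² - 5.04 ≈ 1.805
  n=2: λ₂ = 8π²/1.6982² - 5.04 ≈ 22.339
  n=3: λ₃ = 18π²/1.6982² - 5.04 ≈ 56.562
Since 2π²/1.6982² ≈ 6.845 > 5.04, all λₙ > 0.
The n=1 mode decays slowest → dominates as t → ∞.
Asymptotic: v ~ c₁ sin(πx/1.6982) e^{-λ₁t} with decay rate λ₁ ≈ 1.805.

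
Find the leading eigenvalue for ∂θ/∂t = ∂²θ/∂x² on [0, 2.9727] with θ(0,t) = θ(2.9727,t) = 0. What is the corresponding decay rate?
Eigenvalues: λₙ = n²π²/2.9727².
First three modes:
  n=1: λ₁ = π²/2.9727² ≈ 1.117
  n=2: λ₂ = 4π²/2.9727² ≈ 4.467 (4× faster decay)
  n=3: λ₃ = 9π²/2.9727² ≈ 10.052 (9× faster decay)
As t → ∞, higher modes decay exponentially faster. The n=1 mode dominates: θ ~ c₁ sin(πx/2.9727) e^{-λ₁t}.
Decay rate: λ₁ = π²/2.9727² ≈ 1.117.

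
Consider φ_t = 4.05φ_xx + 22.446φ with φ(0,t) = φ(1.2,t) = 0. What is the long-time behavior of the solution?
As t → ∞, φ → 0. Diffusion dominates reaction (r=22.446 < κπ²/L²≈27.76); solution decays.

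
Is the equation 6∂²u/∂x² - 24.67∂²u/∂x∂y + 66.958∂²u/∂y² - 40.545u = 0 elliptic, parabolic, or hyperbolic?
Computing B² - 4AC with A = 6, B = -24.67, C = 66.958: discriminant = -998.3831 (negative). Answer: elliptic.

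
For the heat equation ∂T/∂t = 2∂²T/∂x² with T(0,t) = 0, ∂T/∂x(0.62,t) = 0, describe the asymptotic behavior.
T → 0. Heat escapes through the Dirichlet boundary.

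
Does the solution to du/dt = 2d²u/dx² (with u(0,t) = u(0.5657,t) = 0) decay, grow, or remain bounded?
u → 0. Heat diffuses out through both boundaries.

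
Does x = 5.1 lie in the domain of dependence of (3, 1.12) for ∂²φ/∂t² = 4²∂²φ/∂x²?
Yes. The domain of dependence is [-1.48, 7.48], and 5.1 ∈ [-1.48, 7.48].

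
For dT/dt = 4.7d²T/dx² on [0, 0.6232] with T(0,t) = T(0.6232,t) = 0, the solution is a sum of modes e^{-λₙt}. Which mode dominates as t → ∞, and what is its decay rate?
Eigenvalues: λₙ = 4.7n²π²/0.6232².
First three modes:
  n=1: λ₁ = 4.7π²/0.6232² ≈ 119.438
  n=2: λ₂ = 18.8π²/0.6232² ≈ 477.752 (4× faster decay)
  n=3: λ₃ = 42.3π²/0.6232² ≈ 1074.942 (9× faster decay)
As t → ∞, higher modes decay exponentially faster. The n=1 mode dominates: T ~ c₁ sin(πx/0.6232) e^{-λ₁t}.
Decay rate: λ₁ = 4.7π²/0.6232² ≈ 119.438.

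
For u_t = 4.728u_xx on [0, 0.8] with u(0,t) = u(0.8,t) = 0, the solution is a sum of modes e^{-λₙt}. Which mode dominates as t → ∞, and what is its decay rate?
Eigenvalues: λₙ = 4.728n²π²/0.8².
First three modes:
  n=1: λ₁ = 4.728π²/0.8² ≈ 72.912
  n=2: λ₂ = 18.912π²/0.8² ≈ 291.647 (4× faster decay)
  n=3: λ₃ = 42.552π²/0.8² ≈ 656.205 (9× faster decay)
As t → ∞, higher modes decay exponentially faster. The n=1 mode dominates: u ~ c₁ sin(πx/0.8) e^{-λ₁t}.
Decay rate: λ₁ = 4.728π²/0.8² ≈ 72.912.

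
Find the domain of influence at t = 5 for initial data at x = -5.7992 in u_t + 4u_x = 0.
At x = 14.2008. The characteristic carries data from (-5.7992, 0) to (14.2008, 5).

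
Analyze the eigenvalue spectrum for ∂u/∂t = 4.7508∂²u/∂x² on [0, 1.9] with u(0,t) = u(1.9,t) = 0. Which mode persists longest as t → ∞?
Eigenvalues: λₙ = 4.7508n²π²/1.9².
First three modes:
  n=1: λ₁ = 4.7508π²/1.9² ≈ 12.989
  n=2: λ₂ = 19.0032π²/1.9² ≈ 51.954 (4× faster decay)
  n=3: λ₃ = 42.7572π²/1.9² ≈ 116.897 (9× faster decay)
As t → ∞, higher modes decay exponentially faster. The n=1 mode dominates: u ~ c₁ sin(πx/1.9) e^{-λ₁t}.
Decay rate: λ₁ = 4.7508π²/1.9² ≈ 12.989.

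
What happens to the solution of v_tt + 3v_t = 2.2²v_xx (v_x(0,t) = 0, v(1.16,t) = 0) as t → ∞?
v → 0. Damping (γ=3) dissipates energy; oscillations decay exponentially.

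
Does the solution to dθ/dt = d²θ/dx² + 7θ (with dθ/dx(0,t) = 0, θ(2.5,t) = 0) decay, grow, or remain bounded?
θ grows unboundedly. Reaction dominates diffusion (r=7 > κπ²/(4L²)≈0.39); solution grows exponentially.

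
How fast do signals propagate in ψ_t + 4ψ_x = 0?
Speed = 4. Information travels along x - 4t = const (rightward).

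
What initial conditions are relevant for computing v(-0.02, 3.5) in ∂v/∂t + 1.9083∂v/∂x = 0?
A single point: x = -6.69905. The characteristic through (-0.02, 3.5) is x - 1.9083t = const, so x = -0.02 - 1.9083·3.5 = -6.69905.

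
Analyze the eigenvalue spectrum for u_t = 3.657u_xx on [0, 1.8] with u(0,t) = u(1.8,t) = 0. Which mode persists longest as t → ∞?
Eigenvalues: λₙ = 3.657n²π²/1.8².
First three modes:
  n=1: λ₁ = 3.657π²/1.8² ≈ 11.14
  n=2: λ₂ = 14.628π²/1.8² ≈ 44.559 (4× faster decay)
  n=3: λ₃ = 32.913π²/1.8² ≈ 100.259 (9× faster decay)
As t → ∞, higher modes decay exponentially faster. The n=1 mode dominates: u ~ c₁ sin(πx/1.8) e^{-λ₁t}.
Decay rate: λ₁ = 3.657π²/1.8² ≈ 11.14.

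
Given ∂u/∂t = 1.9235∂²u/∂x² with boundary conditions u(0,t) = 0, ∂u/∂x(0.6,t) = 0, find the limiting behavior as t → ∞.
u → 0. Heat escapes through the Dirichlet boundary.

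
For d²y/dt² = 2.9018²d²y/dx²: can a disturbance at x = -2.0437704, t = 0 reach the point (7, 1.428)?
No. The domain of dependence is [2.8562296, 11.1437704], and -2.0437704 is outside this interval.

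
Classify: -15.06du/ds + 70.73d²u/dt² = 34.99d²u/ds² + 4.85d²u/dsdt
Rewriting in standard form: -34.99d²u/ds² - 4.85d²u/dsdt + 70.73d²u/dt² - 15.06du/ds = 0. Hyperbolic (discriminant = 9922.8933).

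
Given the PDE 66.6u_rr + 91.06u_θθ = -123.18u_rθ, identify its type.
Rewriting in standard form: 66.6u_rr + 123.18u_rθ + 91.06u_θθ = 0. The second-order coefficients are A = 66.6, B = 123.18, C = 91.06. Since B² - 4AC = -9085.0716 < 0, this is an elliptic PDE.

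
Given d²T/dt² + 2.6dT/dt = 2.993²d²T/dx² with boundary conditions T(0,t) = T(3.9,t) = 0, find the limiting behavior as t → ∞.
T → 0. Damping (γ=2.6) dissipates energy; oscillations decay exponentially.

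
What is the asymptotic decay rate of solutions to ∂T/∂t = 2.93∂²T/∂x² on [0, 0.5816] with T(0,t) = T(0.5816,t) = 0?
Eigenvalues: λₙ = 2.93n²π²/0.5816².
First three modes:
  n=1: λ₁ = 2.93π²/0.5816² ≈ 85.491
  n=2: λ₂ = 11.72π²/0.5816² ≈ 341.963 (4× faster decay)
  n=3: λ₃ = 26.37π²/0.5816² ≈ 769.416 (9× faster decay)
As t → ∞, higher modes decay exponentially faster. The n=1 mode dominates: T ~ c₁ sin(πx/0.5816) e^{-λ₁t}.
Decay rate: λ₁ = 2.93π²/0.5816² ≈ 85.491.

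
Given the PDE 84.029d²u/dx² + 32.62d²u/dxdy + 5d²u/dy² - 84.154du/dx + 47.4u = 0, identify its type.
The second-order coefficients are A = 84.029, B = 32.62, C = 5. Since B² - 4AC = -616.5156 < 0, this is an elliptic PDE.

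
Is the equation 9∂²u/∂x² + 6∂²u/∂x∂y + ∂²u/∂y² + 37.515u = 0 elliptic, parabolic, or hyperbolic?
Computing B² - 4AC with A = 9, B = 6, C = 1: discriminant = 0 (zero). Answer: parabolic.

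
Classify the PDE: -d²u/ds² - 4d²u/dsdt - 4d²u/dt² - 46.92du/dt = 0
A = -1, B = -4, C = -4. Discriminant B² - 4AC = 0. Since 0 = 0, parabolic.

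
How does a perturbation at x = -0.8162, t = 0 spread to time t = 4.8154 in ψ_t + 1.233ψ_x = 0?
At x = 5.1211882. The characteristic carries data from (-0.8162, 0) to (5.1211882, 4.8154).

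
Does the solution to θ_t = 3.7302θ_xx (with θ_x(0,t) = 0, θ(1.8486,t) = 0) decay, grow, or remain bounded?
θ → 0. Heat escapes through the Dirichlet boundary.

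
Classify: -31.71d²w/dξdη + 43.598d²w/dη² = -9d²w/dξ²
Rewriting in standard form: 9d²w/dξ² - 31.71d²w/dξdη + 43.598d²w/dη² = 0. Elliptic (discriminant = -564.0039).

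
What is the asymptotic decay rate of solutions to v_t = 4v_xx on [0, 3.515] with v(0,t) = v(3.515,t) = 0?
Eigenvalues: λₙ = 4n²π²/3.515².
First three modes:
  n=1: λ₁ = 4π²/3.515² ≈ 3.195
  n=2: λ₂ = 16π²/3.515² ≈ 12.781 (4× faster decay)
  n=3: λ₃ = 36π²/3.515² ≈ 28.758 (9× faster decay)
As t → ∞, higher modes decay exponentially faster. The n=1 mode dominates: v ~ c₁ sin(πx/3.515) e^{-λ₁t}.
Decay rate: λ₁ = 4π²/3.515² ≈ 3.195.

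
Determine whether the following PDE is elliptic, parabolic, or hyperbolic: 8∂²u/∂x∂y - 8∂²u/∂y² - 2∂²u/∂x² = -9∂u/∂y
Rewriting in standard form: -2∂²u/∂x² + 8∂²u/∂x∂y - 8∂²u/∂y² + 9∂u/∂y = 0. Coefficients: A = -2, B = 8, C = -8. B² - 4AC = 0, which is zero, so the equation is parabolic.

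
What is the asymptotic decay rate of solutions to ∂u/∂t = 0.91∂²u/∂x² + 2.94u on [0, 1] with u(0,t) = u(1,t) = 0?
Eigenvalues: λₙ = 0.91n²π²/1² - 2.94.
First three modes:
  n=1: λ₁ = 0.91π² - 2.94 ≈ 6.041
  n=2: λ₂ = 3.64π² - 2.94 ≈ 32.985
  n=3: λ₃ = 8.19π² - 2.94 ≈ 77.892
Since 0.91π² ≈ 8.981 > 2.94, all λₙ > 0.
The n=1 mode decays slowest → dominates as t → ∞.
Asymptotic: u ~ c₁ sin(πx/1) e^{-λ₁t} with decay rate λ₁ ≈ 6.041.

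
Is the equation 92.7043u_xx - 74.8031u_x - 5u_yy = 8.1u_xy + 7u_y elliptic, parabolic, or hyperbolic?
Rewriting in standard form: 92.7043u_xx - 8.1u_xy - 5u_yy - 74.8031u_x - 7u_y = 0. Computing B² - 4AC with A = 92.7043, B = -8.1, C = -5: discriminant = 1919.696 (positive). Answer: hyperbolic.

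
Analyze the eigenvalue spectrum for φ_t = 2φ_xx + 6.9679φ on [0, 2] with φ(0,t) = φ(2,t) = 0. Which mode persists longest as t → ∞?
Eigenvalues: λₙ = 2n²π²/2² - 6.9679.
First three modes:
  n=1: λ₁ = 2π²/2² - 6.9679 ≈ -2.033
  n=2: λ₂ = 8π²/2² - 6.9679 ≈ 12.771
  n=3: λ₃ = 18π²/2² - 6.9679 ≈ 37.445
Since 2π²/2² ≈ 4.935 < 6.9679, λ₁ < 0.
The n=1 mode grows fastest (−λₙ is largest for n=1) → dominates.
Asymptotic: φ ~ c₁ sin(πx/2) e^{2.033t} (exponential growth at rate −λ₁ ≈ 2.033).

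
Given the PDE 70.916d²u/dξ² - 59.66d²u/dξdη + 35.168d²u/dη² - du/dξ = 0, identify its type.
The second-order coefficients are A = 70.916, B = -59.66, C = 35.168. Since B² - 4AC = -6416.579952 < 0, this is an elliptic PDE.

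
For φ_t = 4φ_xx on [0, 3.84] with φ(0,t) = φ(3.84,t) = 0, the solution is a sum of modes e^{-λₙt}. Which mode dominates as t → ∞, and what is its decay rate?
Eigenvalues: λₙ = 4n²π²/3.84².
First three modes:
  n=1: λ₁ = 4π²/3.84² ≈ 2.677
  n=2: λ₂ = 16π²/3.84² ≈ 10.709 (4× faster decay)
  n=3: λ₃ = 36π²/3.84² ≈ 24.096 (9× faster decay)
As t → ∞, higher modes decay exponentially faster. The n=1 mode dominates: φ ~ c₁ sin(πx/3.84) e^{-λ₁t}.
Decay rate: λ₁ = 4π²/3.84² ≈ 2.677.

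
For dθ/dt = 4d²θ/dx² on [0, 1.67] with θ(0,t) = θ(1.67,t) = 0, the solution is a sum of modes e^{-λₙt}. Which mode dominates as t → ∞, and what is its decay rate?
Eigenvalues: λₙ = 4n²π²/1.67².
First three modes:
  n=1: λ₁ = 4π²/1.67² ≈ 14.156
  n=2: λ₂ = 16π²/1.67² ≈ 56.622 (4× faster decay)
  n=3: λ₃ = 36π²/1.67² ≈ 127.4 (9× faster decay)
As t → ∞, higher modes decay exponentially faster. The n=1 mode dominates: θ ~ c₁ sin(πx/1.67) e^{-λ₁t}.
Decay rate: λ₁ = 4π²/1.67² ≈ 14.156.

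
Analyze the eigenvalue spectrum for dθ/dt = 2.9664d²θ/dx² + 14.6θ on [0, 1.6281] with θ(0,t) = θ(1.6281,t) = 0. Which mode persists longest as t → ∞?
Eigenvalues: λₙ = 2.9664n²π²/1.6281² - 14.6.
First three modes:
  n=1: λ₁ = 2.9664π²/1.6281² - 14.6 ≈ -3.555
  n=2: λ₂ = 11.8656π²/1.6281² - 14.6 ≈ 29.58
  n=3: λ₃ = 26.6976π²/1.6281² - 14.6 ≈ 84.805
Since 2.9664π²/1.6281² ≈ 11.045 < 14.6, λ₁ < 0.
The n=1 mode grows fastest (−λₙ is largest for n=1) → dominates.
Asymptotic: θ ~ c₁ sin(πx/1.6281) e^{3.555t} (exponential growth at rate −λ₁ ≈ 3.555).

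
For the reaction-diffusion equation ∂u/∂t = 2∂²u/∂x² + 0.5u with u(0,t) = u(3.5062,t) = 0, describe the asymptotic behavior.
u → 0. Diffusion dominates reaction (r=0.5 < κπ²/L²≈1.61); solution decays.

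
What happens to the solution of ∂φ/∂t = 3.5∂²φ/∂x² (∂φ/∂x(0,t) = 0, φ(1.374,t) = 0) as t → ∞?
φ → 0. Heat escapes through the Dirichlet boundary.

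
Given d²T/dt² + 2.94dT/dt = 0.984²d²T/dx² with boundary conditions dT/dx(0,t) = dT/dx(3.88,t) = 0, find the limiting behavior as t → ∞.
T → constant (steady state). Damping (γ=2.94) dissipates the nonconstant modes; with Neumann BCs the spatial average obeys M''+γM'=0 and tends to a finite limit.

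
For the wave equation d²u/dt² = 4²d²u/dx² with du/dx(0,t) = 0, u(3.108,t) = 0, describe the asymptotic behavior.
u oscillates (no decay). Energy is conserved; the solution oscillates indefinitely as standing waves.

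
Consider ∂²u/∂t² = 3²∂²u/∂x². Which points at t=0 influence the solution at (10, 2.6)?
Domain of dependence: [2.2, 17.8]. Signals travel at speed 3, so data within |x - 10| ≤ 3·2.6 = 7.8 can reach the point.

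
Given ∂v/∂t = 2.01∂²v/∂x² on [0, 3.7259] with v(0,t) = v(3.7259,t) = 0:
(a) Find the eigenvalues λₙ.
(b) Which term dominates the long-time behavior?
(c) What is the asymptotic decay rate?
Eigenvalues: λₙ = 2.01n²π²/3.7259².
First three modes:
  n=1: λ₁ = 2.01π²/3.7259² ≈ 1.429
  n=2: λ₂ = 8.04π²/3.7259² ≈ 5.716 (4× faster decay)
  n=3: λ₃ = 18.09π²/3.7259² ≈ 12.861 (9× faster decay)
As t → ∞, higher modes decay exponentially faster. The n=1 mode dominates: v ~ c₁ sin(πx/3.7259) e^{-λ₁t}.
Decay rate: λ₁ = 2.01π²/3.7259² ≈ 1.429.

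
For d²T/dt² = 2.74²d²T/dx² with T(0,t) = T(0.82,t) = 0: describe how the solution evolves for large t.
T oscillates (no decay). Energy is conserved; the solution oscillates indefinitely as standing waves.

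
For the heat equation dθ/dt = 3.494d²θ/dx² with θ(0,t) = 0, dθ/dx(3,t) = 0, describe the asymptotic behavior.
θ → 0. Heat escapes through the Dirichlet boundary.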